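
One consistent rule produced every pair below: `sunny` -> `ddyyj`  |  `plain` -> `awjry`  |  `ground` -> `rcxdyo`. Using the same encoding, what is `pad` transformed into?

ajo

The shift depends on letter class: consonant s→d is +11, but vowel u→d is +9. Two shifts are in play — +9 for a/e/i/o/u, +11 for every other letter.
Applying it to pad: p(cons)+11=a, a(vowel)+9=j, d(cons)+11=o.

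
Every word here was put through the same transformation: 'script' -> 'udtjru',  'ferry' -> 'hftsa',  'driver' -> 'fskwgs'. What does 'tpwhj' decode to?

rough

Shifts by position in script: pos 0: s→u (+2), pos 1: c→d (+1), pos 2: r→t (+2), pos 3: i→j (+1) — repeating every 2. The shifts repeat in a cycle of length 2: positions 0,1,… shift by +2, +1, then the pattern repeats.
Decoding tpwhj: t−2=r, p−1=o, w−2=u, h−1=g, j−2=h.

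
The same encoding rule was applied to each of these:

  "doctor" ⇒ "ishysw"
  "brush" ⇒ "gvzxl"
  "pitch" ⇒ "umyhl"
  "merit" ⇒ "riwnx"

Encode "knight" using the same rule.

Shifts by position in doctor: pos 0: d→i (+5), pos 1: o→s (+4), pos 2: c→h (+5), pos 3: t→y (+5), pos 4: o→s (+4), pos 5: r→w (+5) — repeating every 3. The shifts repeat in a cycle of length 3: positions 0,1,… shift by +5, +4, +5, then the pattern repeats.
For knight: k+5=p, n+4=r, i+5=n, g+5=l, h+4=l, t+5=y.

prnlly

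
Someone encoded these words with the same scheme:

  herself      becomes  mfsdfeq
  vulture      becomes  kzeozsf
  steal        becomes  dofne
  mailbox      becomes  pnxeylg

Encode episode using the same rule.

h(7)→m(12) and e(4)→f(5) fit y≡11x+13 (mod 26); the inverse of 11 mod 26 is 19. Treating letters as 0–25, the rule is x ↦ 11x + 13 (mod 26).
Applying it to episode: e(4)→11·4+13≡5=f; p(15)→11·15+13≡22=w; i(8)→11·8+13≡23=x; s(18)→11·18+13≡3=d; o(14)→11·14+13≡11=l; d(3)→11·3+13≡20=u; e(4)→11·4+13≡5=f (all mod 26).

fwxdluf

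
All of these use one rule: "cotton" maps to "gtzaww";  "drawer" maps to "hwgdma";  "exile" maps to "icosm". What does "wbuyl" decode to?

Letter i (0-indexed) is shifted by i+4, so successive shifts are 4, 5, 6, ….
Undoing it on wbuyl: w−4=s, b−5=w, u−6=o, y−7=r, l−8=d.

sword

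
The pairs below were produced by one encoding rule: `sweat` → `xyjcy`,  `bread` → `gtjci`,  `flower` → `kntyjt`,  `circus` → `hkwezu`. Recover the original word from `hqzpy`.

count

The shifts repeat in a cycle of length 2: positions 0,1,… shift by +5, +2, then the pattern repeats.
Undoing it on hqzpy: h−5=c, q−2=o, z−5=u, p−2=n, y−5=t.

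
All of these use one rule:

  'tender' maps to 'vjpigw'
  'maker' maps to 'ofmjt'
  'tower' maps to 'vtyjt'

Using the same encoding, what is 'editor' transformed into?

gikyqw

Shifts by position in tender: pos 0: t→v (+2), pos 1: e→j (+5), pos 2: n→p (+2), pos 3: d→i (+5) — repeating every 2. It's a Vigenère-style cipher with numeric key [2,5]: position i shifts by key[i mod 2].
On editor: e+2=g, d+5=i, i+2=k, t+5=y, o+2=q, r+5=w.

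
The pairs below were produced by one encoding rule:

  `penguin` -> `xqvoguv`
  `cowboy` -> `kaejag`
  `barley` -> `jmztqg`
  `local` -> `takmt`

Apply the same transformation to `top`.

The shift depends on letter class: consonant p→x is +8, but vowel e→q is +12. Two shifts are in play — +12 for a/e/i/o/u, +8 for every other letter.
Applying it to top: t(cons)+8=b, o(vowel)+12=a, p(cons)+8=x.

bax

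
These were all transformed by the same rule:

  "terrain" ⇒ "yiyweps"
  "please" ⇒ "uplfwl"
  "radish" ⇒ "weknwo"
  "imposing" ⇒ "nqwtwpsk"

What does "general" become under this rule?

liujvhq

Shifts by position in terrain: pos 0: t→y (+5), pos 1: e→i (+4), pos 2: r→y (+7), pos 3: r→w (+5), pos 4: a→e (+4), pos 5: i→p (+7) — repeating every 3. The shifts repeat in a cycle of length 3: positions 0,1,… shift by +5, +4, +7, then the pattern repeats.
Applying it to general: g+5=l, e+4=i, n+7=u, e+5=j, r+4=v, a+7=h, l+5=q.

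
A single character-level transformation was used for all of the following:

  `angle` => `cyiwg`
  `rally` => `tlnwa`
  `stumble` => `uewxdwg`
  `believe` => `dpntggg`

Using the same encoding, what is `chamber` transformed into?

escxdpt

A repeating key of period 2 is used — shifts +2, +11 over and over.
For chamber: c+2=e, h+11=s, a+2=c, m+11=x, b+2=d, e+11=p, r+2=t.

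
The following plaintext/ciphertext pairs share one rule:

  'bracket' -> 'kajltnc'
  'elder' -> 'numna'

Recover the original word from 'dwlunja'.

It's a constant shift of +9 (ROT9).
Undoing it on dwlunja: d−9=u, w−9=n, l−9=c, u−9=l, n−9=e, j−9=a, a−9=r.

unclear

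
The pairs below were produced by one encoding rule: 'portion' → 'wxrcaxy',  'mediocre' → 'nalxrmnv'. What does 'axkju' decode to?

The output letters match the input read backwards, each shifted +9: portion reversed is noitrop. The word is reversed, then every letter is shifted forward by 9.
Decoding axkju: shift back: a−9=r, x−9=o, k−9=b, j−9=a, u−9=l → robal; then reverse → labor.

labor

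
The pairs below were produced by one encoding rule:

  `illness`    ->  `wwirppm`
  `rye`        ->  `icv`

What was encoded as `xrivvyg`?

current

The output letters match the input read backwards, each shifted +4: illness reversed is ssenlli. Two steps: reverse the string, then apply a Caesar shift of +4.
Undoing it on xrivvyg: shift back: x−4=t, r−4=n, i−4=e, v−4=r, v−4=r, y−4=u, g−4=c → tnerruc; then reverse → current.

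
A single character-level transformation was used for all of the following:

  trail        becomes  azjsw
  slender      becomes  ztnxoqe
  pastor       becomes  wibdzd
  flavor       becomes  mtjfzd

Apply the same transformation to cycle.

Each letter shifts forward by (position + 7), i.e. 7, 8, 9, … — the shift grows by one for each successive letter.
Applying it to cycle: c+7=j, y+8=g, c+9=l, l+10=v, e+11=p.

jglvp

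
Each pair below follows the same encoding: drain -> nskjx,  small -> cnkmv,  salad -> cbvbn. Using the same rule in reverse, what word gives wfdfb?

Shifts by position in drain: pos 0: d→n (+10), pos 1: r→s (+1), pos 2: a→k (+10), pos 3: i→j (+1) — repeating every 2. The shifts repeat in a cycle of length 2: positions 0,1,… shift by +10, +1, then the pattern repeats.
Undoing it on wfdfb: w−10=m, f−1=e, d−10=t, f−1=e, b−10=r.

meter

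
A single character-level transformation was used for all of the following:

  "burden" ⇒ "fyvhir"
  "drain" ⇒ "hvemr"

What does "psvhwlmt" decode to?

It's a constant shift of +4 (ROT4).
Decoding psvhwlmt: p−4=l, s−4=o, v−4=r, h−4=d, w−4=s, l−4=h, m−4=i, t−4=p.

lordship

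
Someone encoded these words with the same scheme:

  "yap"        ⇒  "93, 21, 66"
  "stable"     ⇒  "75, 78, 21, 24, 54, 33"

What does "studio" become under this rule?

The formula is n = 3×(alphabet index, a=1) + 18.
For studio: s=19→75, t=20→78, u=21→81, d=4→30, i=9→45, o=15→63.

75, 78, 81, 30, 45, 63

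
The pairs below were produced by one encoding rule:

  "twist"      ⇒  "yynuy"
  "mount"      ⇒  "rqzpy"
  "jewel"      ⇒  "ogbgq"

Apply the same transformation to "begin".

It's a Vigenère-style cipher with numeric key [5,2]: position i shifts by key[i mod 2].
For begin: b+5=g, e+2=g, g+5=l, i+2=k, n+5=s.

gglks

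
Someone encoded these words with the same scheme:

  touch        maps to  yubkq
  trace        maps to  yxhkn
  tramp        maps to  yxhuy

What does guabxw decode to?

The shift increases by 1 at each position, starting from +5: 5, 6, 7, ….
Decoding guabxw: g−5=b, u−6=o, a−7=t, b−8=t, x−9=o, w−10=m.

bottom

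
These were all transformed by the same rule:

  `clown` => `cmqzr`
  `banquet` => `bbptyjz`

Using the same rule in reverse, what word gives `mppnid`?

In clown: c→c is +0, l→m is +1, o→q is +2, w→z is +3 — the shift increases by 1 each position. Letter i (0-indexed) is shifted by i+0, so successive shifts are 0, 1, 2, ….
Undoing it on mppnid: m−0=m, p−1=o, p−2=n, n−3=k, i−4=e, d−5=y.

monkey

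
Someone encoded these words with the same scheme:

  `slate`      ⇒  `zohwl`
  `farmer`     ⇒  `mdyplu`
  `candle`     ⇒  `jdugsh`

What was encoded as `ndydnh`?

The shifts repeat in a cycle of length 2: positions 0,1,… shift by +7, +3, then the pattern repeats.
Decoding ndydnh: n−7=g, d−3=a, y−7=r, d−3=a, n−7=g, h−3=e.

garage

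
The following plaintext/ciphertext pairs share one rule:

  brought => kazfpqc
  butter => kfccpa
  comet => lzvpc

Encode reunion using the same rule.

The shift depends on letter class: consonant b→k is +9, but vowel o→z is +11. Vowels shift forward by 11 and consonants shift forward by 9.
For reunion: r(cons)+9=a, e(vowel)+11=p, u(vowel)+11=f, n(cons)+9=w, i(vowel)+11=t, o(vowel)+11=z, n(cons)+9=w.

apfwtzw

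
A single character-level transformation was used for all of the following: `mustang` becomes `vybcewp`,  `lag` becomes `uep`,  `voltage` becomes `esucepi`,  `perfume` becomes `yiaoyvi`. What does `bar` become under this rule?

The rule splits by letter class: vowels +4, consonants +9.
On bar: b(cons)+9=k, a(vowel)+4=e, r(cons)+9=a.

kea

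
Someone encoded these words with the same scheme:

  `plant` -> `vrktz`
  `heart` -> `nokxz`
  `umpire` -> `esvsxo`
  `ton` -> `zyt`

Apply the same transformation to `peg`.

vom

The rule splits by letter class: vowels +10, consonants +6.
For peg: p(cons)+6=v, e(vowel)+10=o, g(cons)+6=m.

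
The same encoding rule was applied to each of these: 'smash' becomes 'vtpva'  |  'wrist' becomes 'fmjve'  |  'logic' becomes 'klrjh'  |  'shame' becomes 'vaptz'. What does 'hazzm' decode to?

cheer

This is an affine cipher: with a=0,…,z=25, each position x becomes (9x+15) mod 26.
Decoding hazzm: h(7)→3·(7−15)≡2=c; a(0)→3·(0−15)≡7=h; z(25)→3·(25−15)≡4=e; z(25)→3·(25−15)≡4=e; m(12)→3·(12−15)≡17=r (all mod 26).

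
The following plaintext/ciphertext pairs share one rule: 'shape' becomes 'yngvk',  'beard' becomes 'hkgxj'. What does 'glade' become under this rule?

Compare letters: s→y is +6, h→n is +6, a→g is +6 — a constant shift. Each letter is shifted forward by 6 in the alphabet (a Caesar shift of +6).
Applying it to glade: g+6=m, l+6=r, a+6=g, d+6=j, e+6=k.

mrgjk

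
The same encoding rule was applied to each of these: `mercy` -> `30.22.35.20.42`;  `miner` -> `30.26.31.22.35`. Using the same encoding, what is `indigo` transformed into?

m is letter #13 and maps to 30: an offset of 17. Each letter is replaced by its alphabet position (a=1..z=26) + 17.
Applying it to indigo: i=9→26, n=14→31, d=4→21, i=9→26, g=7→24, o=15→32.

26.31.21.26.24.32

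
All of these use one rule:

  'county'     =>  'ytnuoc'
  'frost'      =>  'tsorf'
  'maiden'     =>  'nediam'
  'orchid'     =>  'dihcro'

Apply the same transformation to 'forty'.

ytrof

The output letters match the input read backwards: county reversed is ytnuoc. The word is simply reversed.
On forty: reverse → ytrof.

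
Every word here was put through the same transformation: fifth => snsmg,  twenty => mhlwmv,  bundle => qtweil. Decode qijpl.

blame

f(5)→s(18) and i(8)→n(13) fit y≡7x+9 (mod 26); the inverse of 7 mod 26 is 15. This is an affine cipher: with a=0,…,z=25, each position x becomes (7x+9) mod 26.
Undoing it on qijpl: q(16)→15·(16−9)≡1=b; i(8)→15·(8−9)≡11=l; j(9)→15·(9−9)≡0=a; p(15)→15·(15−9)≡12=m; l(11)→15·(11−9)≡4=e (all mod 26).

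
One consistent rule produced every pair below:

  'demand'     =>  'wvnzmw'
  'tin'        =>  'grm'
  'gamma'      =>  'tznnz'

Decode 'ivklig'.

This is the alphabet-reversal cipher (Atbash): a becomes z, b becomes y, etc.
Undoing it on ivklig: i↔r, v↔e, k↔p, l↔o, i↔r, g↔t.

report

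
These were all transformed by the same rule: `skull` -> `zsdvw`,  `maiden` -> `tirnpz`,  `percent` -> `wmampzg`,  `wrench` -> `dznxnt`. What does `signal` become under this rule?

zqpxlx

In skull: s→z is +7, k→s is +8, u→d is +9, l→v is +10 — the shift increases by 1 each position. Each letter shifts forward by (position + 7), i.e. 7, 8, 9, … — the shift grows by one for each successive letter.
For signal: s+7=z, i+8=q, g+9=p, n+10=x, a+11=l, l+12=x.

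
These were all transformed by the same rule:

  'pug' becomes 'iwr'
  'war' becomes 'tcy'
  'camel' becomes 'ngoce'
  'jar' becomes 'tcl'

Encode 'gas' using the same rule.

uci

The output letters match the input read backwards, each shifted +2: pug reversed is gup. Read the word backwards and shift each letter +2.
Applying it to gas: reverse → sag; then shift: s+2=u, a+2=c, g+2=i.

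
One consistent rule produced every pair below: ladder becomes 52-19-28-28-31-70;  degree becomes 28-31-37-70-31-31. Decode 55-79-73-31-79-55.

museum

With a=1..z=26, the number is 3·pos + 16.
Reversing it on 55-79-73-31-79-55: 55→(55−16)÷3=13=m, 79→(79−16)÷3=21=u, 73→(73−16)÷3=19=s, 31→(31−16)÷3=5=e, 79→(79−16)÷3=21=u, 55→(55−16)÷3=13=m.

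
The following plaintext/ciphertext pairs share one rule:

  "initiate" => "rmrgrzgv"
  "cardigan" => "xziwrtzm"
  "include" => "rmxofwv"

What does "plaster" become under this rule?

i(8)→r(17) and n(13)→m(12) fit y≡25x+25 (mod 26); the inverse of 25 mod 26 is 25. Treating letters as 0–25, the rule is x ↦ 25x + 25 (mod 26).
On plaster: p(15)→25·15+25≡10=k; l(11)→25·11+25≡14=o; a(0)→25·0+25≡25=z; s(18)→25·18+25≡7=h; t(19)→25·19+25≡6=g; e(4)→25·4+25≡21=v; r(17)→25·17+25≡8=i (all mod 26).

kozhgvi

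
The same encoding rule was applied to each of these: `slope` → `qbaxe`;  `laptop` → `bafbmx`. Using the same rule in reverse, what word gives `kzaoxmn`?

The output letters match the input read backwards, each shifted +12: slope reversed is epols. Two steps: reverse the string, then apply a Caesar shift of +12.
Reversing it on kzaoxmn: shift back: k−12=y, z−12=n, a−12=o, o−12=c, x−12=l, m−12=a, n−12=b → ynoclab; then reverse → balcony.

balcony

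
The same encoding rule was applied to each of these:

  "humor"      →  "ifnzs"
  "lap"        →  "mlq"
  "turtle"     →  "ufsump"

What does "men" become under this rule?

npo

The shift depends on letter class: consonant h→i is +1, but vowel u→f is +11. The rule splits by letter class: vowels +11, consonants +1.
Applying it to men: m(cons)+1=n, e(vowel)+11=p, n(cons)+1=o.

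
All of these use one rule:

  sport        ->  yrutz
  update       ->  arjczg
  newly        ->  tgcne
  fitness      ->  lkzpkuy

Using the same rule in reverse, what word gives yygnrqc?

It's a Vigenère-style cipher with numeric key [6,2]: position i shifts by key[i mod 2].
Reversing it on yygnrqc: y−6=s, y−2=w, g−6=a, n−2=l, r−6=l, q−2=o, c−6=w.

swallow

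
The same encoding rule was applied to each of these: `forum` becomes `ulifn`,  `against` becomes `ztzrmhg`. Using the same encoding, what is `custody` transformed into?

This is the alphabet-reversal cipher (Atbash): a becomes z, b becomes y, etc.
On custody: c↔x, u↔f, s↔h, t↔g, o↔l, d↔w, y↔b.

xfhglwb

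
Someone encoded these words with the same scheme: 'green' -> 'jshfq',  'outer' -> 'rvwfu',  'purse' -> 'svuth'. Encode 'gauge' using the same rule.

jbxhh

A repeating key of period 2 is used — shifts +3, +1 over and over.
For gauge: g+3=j, a+1=b, u+3=x, g+1=h, e+3=h.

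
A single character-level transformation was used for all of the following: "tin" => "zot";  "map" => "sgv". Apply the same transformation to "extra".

kdzxg

Compare letters: t→z is +6, i→o is +6, n→t is +6 — a constant shift. It's a constant shift of +6 (ROT6).
Applying it to extra: e+6=k, x+6=d, t+6=z, r+6=x, a+6=g.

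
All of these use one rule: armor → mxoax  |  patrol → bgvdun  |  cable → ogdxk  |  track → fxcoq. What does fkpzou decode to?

It's a Vigenère-style cipher with numeric key [12,6,2]: position i shifts by key[i mod 3].
Undoing it on fkpzou: f−12=t, k−6=e, p−2=n, z−12=n, o−6=i, u−2=s.

tennis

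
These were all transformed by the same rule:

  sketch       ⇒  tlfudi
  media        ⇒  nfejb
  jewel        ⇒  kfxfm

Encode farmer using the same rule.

Compare letters: s→t is +1, k→l is +1, e→f is +1 — a constant shift. Each letter is shifted forward by 1 in the alphabet (a Caesar shift of +1).
On farmer: f+1=g, a+1=b, r+1=s, m+1=n, e+1=f, r+1=s.

gbsnfs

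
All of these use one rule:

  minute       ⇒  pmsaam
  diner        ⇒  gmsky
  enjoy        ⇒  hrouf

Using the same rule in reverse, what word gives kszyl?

In minute: m→p is +3, i→m is +4, n→s is +5, u→a is +6 — the shift increases by 1 each position. Letter i (0-indexed) is shifted by i+3, so successive shifts are 3, 4, 5, ….
Undoing it on kszyl: k−3=h, s−4=o, z−5=u, y−6=s, l−7=e.

house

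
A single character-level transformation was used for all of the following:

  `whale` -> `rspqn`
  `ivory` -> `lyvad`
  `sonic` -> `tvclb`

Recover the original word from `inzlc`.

w(22)→r(17) and h(7)→s(18) fit y≡19x+15 (mod 26); the inverse of 19 mod 26 is 11. Treating letters as 0–25, the rule is x ↦ 19x + 15 (mod 26).
Undoing it on inzlc: i(8)→11·(8−15)≡1=b; n(13)→11·(13−15)≡4=e; z(25)→11·(25−15)≡6=g; l(11)→11·(11−15)≡8=i; c(2)→11·(2−15)≡13=n (all mod 26).

begin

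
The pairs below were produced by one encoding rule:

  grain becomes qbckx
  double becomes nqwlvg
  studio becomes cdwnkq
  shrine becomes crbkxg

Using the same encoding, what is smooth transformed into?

The rule splits by letter class: vowels +2, consonants +10.
On smooth: s(cons)+10=c, m(cons)+10=w, o(vowel)+2=q, o(vowel)+2=q, t(cons)+10=d, h(cons)+10=r.

cwqqdr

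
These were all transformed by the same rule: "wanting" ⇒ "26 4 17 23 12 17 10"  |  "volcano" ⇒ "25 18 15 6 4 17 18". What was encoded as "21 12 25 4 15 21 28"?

rivalry

w is letter #23 and maps to 26: an offset of 3. Letters become their 1-based position plus 3 (so a→4, b→5, …).
Undoing it on 21 12 25 4 15 21 28: 21→(21−3)÷1=18=r, 12→(12−3)÷1=9=i, 25→(25−3)÷1=22=v, 4→(4−3)÷1=1=a, 15→(15−3)÷1=12=l, 21→(21−3)÷1=18=r, 28→(28−3)÷1=25=y.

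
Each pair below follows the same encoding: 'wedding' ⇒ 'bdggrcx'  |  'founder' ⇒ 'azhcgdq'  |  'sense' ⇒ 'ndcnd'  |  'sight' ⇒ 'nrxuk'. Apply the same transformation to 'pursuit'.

whqnhrk

w(22)→b(1) and e(4)→d(3) fit y≡23x+15 (mod 26); the inverse of 23 mod 26 is 17. Treating letters as 0–25, the rule is x ↦ 23x + 15 (mod 26).
On pursuit: p(15)→23·15+15≡22=w; u(20)→23·20+15≡7=h; r(17)→23·17+15≡16=q; s(18)→23·18+15≡13=n; u(20)→23·20+15≡7=h; i(8)→23·8+15≡17=r; t(19)→23·19+15≡10=k (all mod 26).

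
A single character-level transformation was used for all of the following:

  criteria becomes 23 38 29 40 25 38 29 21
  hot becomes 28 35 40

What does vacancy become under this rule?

c is letter #3 and maps to 23: an offset of 20. Each letter is replaced by its alphabet position (a=1..z=26) + 20.
For vacancy: v=22→42, a=1→21, c=3→23, a=1→21, n=14→34, c=3→23, y=25→45.

42 21 23 21 34 23 45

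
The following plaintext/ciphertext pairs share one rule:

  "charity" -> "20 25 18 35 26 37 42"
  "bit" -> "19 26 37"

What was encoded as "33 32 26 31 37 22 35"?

pointer

Each letter is replaced by its alphabet position (a=1..z=26) + 17.
Decoding 33 32 26 31 37 22 35: 33→(33−17)÷1=16=p, 32→(32−17)÷1=15=o, 26→(26−17)÷1=9=i, 31→(31−17)÷1=14=n, 37→(37−17)÷1=20=t, 22→(22−17)÷1=5=e, 35→(35−17)÷1=18=r.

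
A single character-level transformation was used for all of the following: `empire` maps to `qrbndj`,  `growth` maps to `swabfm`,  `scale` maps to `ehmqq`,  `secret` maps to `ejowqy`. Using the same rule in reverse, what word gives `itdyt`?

worth

Shifts by position in empire: pos 0: e→q (+12), pos 1: m→r (+5), pos 2: p→b (+12), pos 3: i→n (+5) — repeating every 2. A repeating key of period 2 is used — shifts +12, +5 over and over.
Undoing it on itdyt: i−12=w, t−5=o, d−12=r, y−5=t, t−12=h.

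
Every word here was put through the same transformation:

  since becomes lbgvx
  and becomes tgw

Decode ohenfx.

It's a constant shift of +19 (ROT19).
Undoing it on ohenfx: o−19=v, h−19=o, e−19=l, n−19=u, f−19=m, x−19=e.

volume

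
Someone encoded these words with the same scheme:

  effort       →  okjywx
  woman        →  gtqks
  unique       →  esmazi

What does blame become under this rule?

It's a Vigenère-style cipher with numeric key [10,5,4]: position i shifts by key[i mod 3].
On blame: b+10=l, l+5=q, a+4=e, m+10=w, e+5=j.

lqewj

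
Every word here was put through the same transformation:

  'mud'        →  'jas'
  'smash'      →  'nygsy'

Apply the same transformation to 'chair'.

The output letters match the input read backwards, each shifted +6: mud reversed is dum. Two steps: reverse the string, then apply a Caesar shift of +6.
Applying it to chair: reverse → riahc; then shift: r+6=x, i+6=o, a+6=g, h+6=n, c+6=i.

xogni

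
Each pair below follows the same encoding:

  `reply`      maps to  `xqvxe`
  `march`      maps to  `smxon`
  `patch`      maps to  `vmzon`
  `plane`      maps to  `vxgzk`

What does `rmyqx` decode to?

laser

Shifts by position in reply: pos 0: r→x (+6), pos 1: e→q (+12), pos 2: p→v (+6), pos 3: l→x (+12) — repeating every 2. The shifts repeat in a cycle of length 2: positions 0,1,… shift by +6, +12, then the pattern repeats.
Reversing it on rmyqx: r−6=l, m−12=a, y−6=s, q−12=e, x−6=r.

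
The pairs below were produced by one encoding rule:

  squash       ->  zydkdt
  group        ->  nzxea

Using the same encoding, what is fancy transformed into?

miwmj

In squash: s→z is +7, q→y is +8, u→d is +9, a→k is +10 — the shift increases by 1 each position. Each letter shifts forward by (position + 7), i.e. 7, 8, 9, … — the shift grows by one for each successive letter.
For fancy: f+7=m, a+8=i, n+9=w, c+10=m, y+11=j.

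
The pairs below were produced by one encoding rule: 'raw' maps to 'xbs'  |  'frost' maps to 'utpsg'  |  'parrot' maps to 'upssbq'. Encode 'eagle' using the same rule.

fmhbf

The output letters match the input read backwards, each shifted +1: raw reversed is war. Read the word backwards and shift each letter +1.
On eagle: reverse → elgae; then shift: e+1=f, l+1=m, g+1=h, a+1=b, e+1=f.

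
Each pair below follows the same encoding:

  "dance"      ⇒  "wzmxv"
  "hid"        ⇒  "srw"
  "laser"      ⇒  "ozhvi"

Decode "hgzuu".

Each pair mirrors across the alphabet (d↔w, a↔z, n↔m): positions sum to 25. This is the alphabet-reversal cipher (Atbash): a becomes z, b becomes y, etc.
Decoding hgzuu: h↔s, g↔t, z↔a, u↔f, u↔f.

staff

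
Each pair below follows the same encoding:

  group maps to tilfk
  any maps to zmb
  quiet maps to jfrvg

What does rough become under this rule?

ilfts

Each pair mirrors across the alphabet (g↔t, r↔i, o↔l): positions sum to 25. Letters are reflected about the middle of the alphabet (position → 25−position): Atbash.
For rough: r↔i, o↔l, u↔f, g↔t, h↔s.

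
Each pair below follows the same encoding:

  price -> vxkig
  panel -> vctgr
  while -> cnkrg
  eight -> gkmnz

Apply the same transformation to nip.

The shift depends on letter class: consonant p→v is +6, but vowel i→k is +2. The rule splits by letter class: vowels +2, consonants +6.
Applying it to nip: n(cons)+6=t, i(vowel)+2=k, p(cons)+6=v.

tkv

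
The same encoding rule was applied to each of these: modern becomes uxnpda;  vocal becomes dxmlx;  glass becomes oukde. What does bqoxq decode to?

theme

In modern: m→u is +8, o→x is +9, d→n is +10, e→p is +11 — the shift increases by 1 each position. Letter i (0-indexed) is shifted by i+8, so successive shifts are 8, 9, 10, ….
Undoing it on bqoxq: b−8=t, q−9=h, o−10=e, x−11=m, q−12=e.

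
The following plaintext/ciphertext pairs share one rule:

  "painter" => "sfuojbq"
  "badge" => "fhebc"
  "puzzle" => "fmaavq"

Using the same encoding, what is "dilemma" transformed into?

bnnfmje

Read the word backwards and shift each letter +1.
On dilemma: reverse → ammelid; then shift: a+1=b, m+1=n, m+1=n, e+1=f, l+1=m, i+1=j, d+1=e.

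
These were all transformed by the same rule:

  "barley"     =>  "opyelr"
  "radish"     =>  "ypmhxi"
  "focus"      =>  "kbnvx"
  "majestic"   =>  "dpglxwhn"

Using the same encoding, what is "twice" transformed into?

This is an affine cipher: with a=0,…,z=25, each position x becomes (25x+15) mod 26.
Applying it to twice: t(19)→25·19+15≡22=w; w(22)→25·22+15≡19=t; i(8)→25·8+15≡7=h; c(2)→25·2+15≡13=n; e(4)→25·4+15≡11=l (all mod 26).

wthnl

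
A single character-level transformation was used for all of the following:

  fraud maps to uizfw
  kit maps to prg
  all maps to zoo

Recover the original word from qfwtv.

judge

Letters are reflected about the middle of the alphabet (position → 25−position): Atbash.
Undoing it on qfwtv: q↔j, f↔u, w↔d, t↔g, v↔e.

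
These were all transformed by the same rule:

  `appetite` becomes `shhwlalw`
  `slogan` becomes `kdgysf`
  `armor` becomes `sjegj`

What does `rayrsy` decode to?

zigzag

Compare letters: a→s is +18, p→h is +18, p→h is +18 — a constant shift. Every letter moves 18 places later in the alphabet, wrapping around z→a.
Decoding rayrsy: r−18=z, a−18=i, y−18=g, r−18=z, s−18=a, y−18=g.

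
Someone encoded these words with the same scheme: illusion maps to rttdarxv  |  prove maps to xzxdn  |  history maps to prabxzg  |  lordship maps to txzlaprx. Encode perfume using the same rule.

xnzndun

The shift depends on letter class: consonant l→t is +8, but vowel i→r is +9. The rule splits by letter class: vowels +9, consonants +8.
For perfume: p(cons)+8=x, e(vowel)+9=n, r(cons)+8=z, f(cons)+8=n, u(vowel)+9=d, m(cons)+8=u, e(vowel)+9=n.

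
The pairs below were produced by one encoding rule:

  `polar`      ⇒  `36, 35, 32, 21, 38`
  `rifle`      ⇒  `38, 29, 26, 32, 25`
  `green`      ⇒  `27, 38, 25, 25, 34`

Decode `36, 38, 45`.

Letters become their 1-based position plus 20 (so a→21, b→22, …).
Reversing it on 36, 38, 45: 36→(36−20)÷1=16=p, 38→(38−20)÷1=18=r, 45→(45−20)÷1=25=y.

pry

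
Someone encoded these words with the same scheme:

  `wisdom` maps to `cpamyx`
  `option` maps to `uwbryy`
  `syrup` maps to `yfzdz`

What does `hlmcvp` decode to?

The shift increases by 1 at each position, starting from +6: 6, 7, 8, ….
Decoding hlmcvp: h−6=b, l−7=e, m−8=e, c−9=t, v−10=l, p−11=e.

beetle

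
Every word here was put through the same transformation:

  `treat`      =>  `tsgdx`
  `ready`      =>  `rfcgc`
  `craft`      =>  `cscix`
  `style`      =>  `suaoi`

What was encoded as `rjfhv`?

Letter i (0-indexed) is shifted by i+0, so successive shifts are 0, 1, 2, ….
Decoding rjfhv: r−0=r, j−1=i, f−2=d, h−3=e, v−4=r.

rider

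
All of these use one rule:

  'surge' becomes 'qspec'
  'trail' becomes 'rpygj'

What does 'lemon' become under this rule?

It's a constant shift of +24 (ROT24).
For lemon: l+24=j, e+24=c, m+24=k, o+24=m, n+24=l.

jckml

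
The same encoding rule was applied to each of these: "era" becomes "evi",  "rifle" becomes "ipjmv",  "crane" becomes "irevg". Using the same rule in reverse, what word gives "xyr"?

nut

The output letters match the input read backwards, each shifted +4: era reversed is are. Two steps: reverse the string, then apply a Caesar shift of +4.
Reversing it on xyr: shift back: x−4=t, y−4=u, r−4=n → tun; then reverse → nut.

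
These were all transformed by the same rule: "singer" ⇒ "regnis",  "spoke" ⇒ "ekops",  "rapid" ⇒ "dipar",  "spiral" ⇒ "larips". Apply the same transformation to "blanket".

It's just the letters in reverse order.
For blanket: reverse → teknalb.

teknalb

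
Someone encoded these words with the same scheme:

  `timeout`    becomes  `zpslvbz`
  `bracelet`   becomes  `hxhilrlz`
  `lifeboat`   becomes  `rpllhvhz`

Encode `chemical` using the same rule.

Vowels shift forward by 7 and consonants shift forward by 6.
On chemical: c(cons)+6=i, h(cons)+6=n, e(vowel)+7=l, m(cons)+6=s, i(vowel)+7=p, c(cons)+6=i, a(vowel)+7=h, l(cons)+6=r.

inlspihr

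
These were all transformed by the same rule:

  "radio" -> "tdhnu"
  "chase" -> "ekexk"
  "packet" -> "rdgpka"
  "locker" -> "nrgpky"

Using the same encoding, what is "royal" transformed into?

The shift increases by 1 at each position, starting from +2: 2, 3, 4, ….
On royal: r+2=t, o+3=r, y+4=c, a+5=f, l+6=r.

trcfr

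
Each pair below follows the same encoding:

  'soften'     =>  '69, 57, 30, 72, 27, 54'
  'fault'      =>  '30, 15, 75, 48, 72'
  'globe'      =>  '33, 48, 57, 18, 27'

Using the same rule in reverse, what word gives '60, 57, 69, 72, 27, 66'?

s(#19)→69 and o(#15)→57: differences scale by 3, so n = 3·pos + 12. The formula is n = 3×(alphabet index, a=1) + 12.
Reversing it on 60, 57, 69, 72, 27, 66: 60→(60−12)÷3=16=p, 57→(57−12)÷3=15=o, 69→(69−12)÷3=19=s, 72→(72−12)÷3=20=t, 27→(27−12)÷3=5=e, 66→(66−12)÷3=18=r.

poster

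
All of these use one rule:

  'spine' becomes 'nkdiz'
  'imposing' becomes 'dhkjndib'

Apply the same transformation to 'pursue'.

Compare letters: s→n is +21, p→k is +21, i→d is +21 — a constant shift. It's a constant shift of +21 (ROT21).
For pursue: p+21=k, u+21=p, r+21=m, s+21=n, u+21=p, e+21=z.

kpmnpz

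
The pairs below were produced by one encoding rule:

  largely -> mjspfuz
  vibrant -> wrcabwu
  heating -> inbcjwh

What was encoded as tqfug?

shelf

A repeating key of period 2 is used — shifts +1, +9 over and over.
Undoing it on tqfug: t−1=s, q−9=h, f−1=e, u−9=l, g−1=f.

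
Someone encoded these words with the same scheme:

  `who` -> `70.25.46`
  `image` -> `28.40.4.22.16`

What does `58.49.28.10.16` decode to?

The formula is n = 3×(alphabet index, a=1) + 1.
Undoing it on 58.49.28.10.16: 58→(58−1)÷3=19=s, 49→(49−1)÷3=16=p, 28→(28−1)÷3=9=i, 10→(10−1)÷3=3=c, 16→(16−1)÷3=5=e.

spice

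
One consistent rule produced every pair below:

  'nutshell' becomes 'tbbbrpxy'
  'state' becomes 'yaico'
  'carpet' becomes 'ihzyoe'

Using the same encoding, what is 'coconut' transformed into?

ivkxxff

In nutshell: n→t is +6, u→b is +7, t→b is +8, s→b is +9 — the shift increases by 1 each position. The shift increases by 1 at each position, starting from +6: 6, 7, 8, ….
Applying it to coconut: c+6=i, o+7=v, c+8=k, o+9=x, n+10=x, u+11=f, t+12=f.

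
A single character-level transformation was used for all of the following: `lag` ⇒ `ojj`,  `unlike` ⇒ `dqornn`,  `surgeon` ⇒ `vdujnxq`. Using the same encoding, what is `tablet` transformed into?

The shift depends on letter class: consonant l→o is +3, but vowel a→j is +9. Vowels shift forward by 9 and consonants shift forward by 3.
On tablet: t(cons)+3=w, a(vowel)+9=j, b(cons)+3=e, l(cons)+3=o, e(vowel)+9=n, t(cons)+3=w.

wjeonw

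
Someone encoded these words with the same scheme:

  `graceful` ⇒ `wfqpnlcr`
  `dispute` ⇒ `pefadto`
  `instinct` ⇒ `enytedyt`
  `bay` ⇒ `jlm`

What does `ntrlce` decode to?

The output letters match the input read backwards, each shifted +11: graceful reversed is lufecarg. Read the word backwards and shift each letter +11.
Reversing it on ntrlce: shift back: n−11=c, t−11=i, r−11=g, l−11=a, c−11=r, e−11=t → cigart; then reverse → tragic.

tragic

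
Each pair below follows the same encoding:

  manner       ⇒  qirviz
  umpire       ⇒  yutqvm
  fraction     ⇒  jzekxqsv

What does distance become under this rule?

Shifts by position in manner: pos 0: m→q (+4), pos 1: a→i (+8), pos 2: n→r (+4), pos 3: n→v (+8) — repeating every 2. A repeating key of period 2 is used — shifts +4, +8 over and over.
Applying it to distance: d+4=h, i+8=q, s+4=w, t+8=b, a+4=e, n+8=v, c+4=g, e+8=m.

hqwbevgm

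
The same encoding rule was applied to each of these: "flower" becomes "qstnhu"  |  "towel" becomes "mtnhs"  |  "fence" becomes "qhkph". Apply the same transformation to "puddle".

f(5)→q(16) and l(11)→s(18) fit y≡9x+23 (mod 26); the inverse of 9 mod 26 is 3. Treating letters as 0–25, the rule is x ↦ 9x + 23 (mod 26).
For puddle: p(15)→9·15+23≡2=c; u(20)→9·20+23≡21=v; d(3)→9·3+23≡24=y; d(3)→9·3+23≡24=y; l(11)→9·11+23≡18=s; e(4)→9·4+23≡7=h (all mod 26).

cvyysh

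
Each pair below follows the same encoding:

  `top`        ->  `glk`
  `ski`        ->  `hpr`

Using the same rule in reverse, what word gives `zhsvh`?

ashes

Each pair mirrors across the alphabet (t↔g, o↔l, p↔k): positions sum to 25. Letters are reflected about the middle of the alphabet (position → 25−position): Atbash.
Undoing it on zhsvh: z↔a, h↔s, s↔h, v↔e, h↔s.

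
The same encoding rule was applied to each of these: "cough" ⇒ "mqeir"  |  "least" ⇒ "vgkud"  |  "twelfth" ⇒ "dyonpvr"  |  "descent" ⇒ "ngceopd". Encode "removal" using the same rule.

bgwqfcv

Shifts by position in cough: pos 0: c→m (+10), pos 1: o→q (+2), pos 2: u→e (+10), pos 3: g→i (+2) — repeating every 2. It's a Vigenère-style cipher with numeric key [10,2]: position i shifts by key[i mod 2].
For removal: r+10=b, e+2=g, m+10=w, o+2=q, v+10=f, a+2=c, l+10=v.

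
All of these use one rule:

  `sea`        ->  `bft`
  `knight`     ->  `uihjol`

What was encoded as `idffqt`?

The output letters match the input read backwards, each shifted +1: sea reversed is aes. Read the word backwards and shift each letter +1.
Undoing it on idffqt: shift back: i−1=h, d−1=c, f−1=e, f−1=e, q−1=p, t−1=s → hceeps; then reverse → speech.

speech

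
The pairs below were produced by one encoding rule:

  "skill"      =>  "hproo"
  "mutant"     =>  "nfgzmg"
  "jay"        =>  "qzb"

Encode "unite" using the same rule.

Each pair mirrors across the alphabet (s↔h, k↔p, i↔r): positions sum to 25. Each letter is replaced by its mirror in the alphabet: a↔z, b↔y, c↔x, and so on (the Atbash cipher).
Applying it to unite: u↔f, n↔m, i↔r, t↔g, e↔v.

fmrgv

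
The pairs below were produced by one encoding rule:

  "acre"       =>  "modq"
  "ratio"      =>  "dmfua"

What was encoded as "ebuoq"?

Each letter is shifted forward by 12 in the alphabet (a Caesar shift of +12).
Reversing it on ebuoq: e−12=s, b−12=p, u−12=i, o−12=c, q−12=e.

spice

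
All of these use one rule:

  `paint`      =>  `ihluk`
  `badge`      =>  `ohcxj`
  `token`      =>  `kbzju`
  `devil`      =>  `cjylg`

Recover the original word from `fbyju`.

woven

Treating letters as 0–25, the rule is x ↦ 7x + 7 (mod 26).
Undoing it on fbyju: f(5)→15·(5−7)≡22=w; b(1)→15·(1−7)≡14=o; y(24)→15·(24−7)≡21=v; j(9)→15·(9−7)≡4=e; u(20)→15·(20−7)≡13=n (all mod 26).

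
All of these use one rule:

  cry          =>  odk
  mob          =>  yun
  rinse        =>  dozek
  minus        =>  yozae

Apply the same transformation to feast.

rkgef

The shift depends on letter class: consonant c→o is +12, but vowel o→u is +6. Vowels shift forward by 6 and consonants shift forward by 12.
For feast: f(cons)+12=r, e(vowel)+6=k, a(vowel)+6=g, s(cons)+12=e, t(cons)+12=f.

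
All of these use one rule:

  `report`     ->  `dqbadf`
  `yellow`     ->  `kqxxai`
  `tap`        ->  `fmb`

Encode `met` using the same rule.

yqf

Compare letters: r→d is +12, e→q is +12, p→b is +12 — a constant shift. Each letter is shifted forward by 12 in the alphabet (a Caesar shift of +12).
On met: m+12=y, e+12=q, t+12=f.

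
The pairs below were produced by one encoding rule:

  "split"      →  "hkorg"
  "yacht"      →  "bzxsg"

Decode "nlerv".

movie

Letters are reflected about the middle of the alphabet (position → 25−position): Atbash.
Decoding nlerv: n↔m, l↔o, e↔v, r↔i, v↔e.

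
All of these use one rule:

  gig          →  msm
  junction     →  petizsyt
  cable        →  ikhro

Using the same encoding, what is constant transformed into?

The shift depends on letter class: consonant g→m is +6, but vowel i→s is +10. Two shifts are in play — +10 for a/e/i/o/u, +6 for every other letter.
For constant: c(cons)+6=i, o(vowel)+10=y, n(cons)+6=t, s(cons)+6=y, t(cons)+6=z, a(vowel)+10=k, n(cons)+6=t, t(cons)+6=z.

iytyzktz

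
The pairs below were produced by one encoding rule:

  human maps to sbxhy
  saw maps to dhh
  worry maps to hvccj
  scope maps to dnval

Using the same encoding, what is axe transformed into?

hil

The shift depends on letter class: consonant h→s is +11, but vowel u→b is +7. Vowels shift forward by 7 and consonants shift forward by 11.
Applying it to axe: a(vowel)+7=h, x(cons)+11=i, e(vowel)+7=l.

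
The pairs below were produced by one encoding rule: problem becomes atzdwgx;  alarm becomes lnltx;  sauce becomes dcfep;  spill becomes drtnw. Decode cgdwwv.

Shifts by position in problem: pos 0: p→a (+11), pos 1: r→t (+2), pos 2: o→z (+11), pos 3: b→d (+2) — repeating every 2. A repeating key of period 2 is used — shifts +11, +2 over and over.
Decoding cgdwwv: c−11=r, g−2=e, d−11=s, w−2=u, w−11=l, v−2=t.

result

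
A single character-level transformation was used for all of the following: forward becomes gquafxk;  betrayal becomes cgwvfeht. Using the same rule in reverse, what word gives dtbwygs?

In forward: f→g is +1, o→q is +2, r→u is +3, w→a is +4 — the shift increases by 1 each position. Each letter shifts forward by (position + 1), i.e. 1, 2, 3, … — the shift grows by one for each successive letter.
Decoding dtbwygs: d−1=c, t−2=r, b−3=y, w−4=s, y−5=t, g−6=a, s−7=l.

crystal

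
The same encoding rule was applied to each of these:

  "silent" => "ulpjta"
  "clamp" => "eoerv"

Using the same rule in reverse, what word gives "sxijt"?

queen

Letter i (0-indexed) is shifted by i+2, so successive shifts are 2, 3, 4, ….
Decoding sxijt: s−2=q, x−3=u, i−4=e, j−5=e, t−6=n.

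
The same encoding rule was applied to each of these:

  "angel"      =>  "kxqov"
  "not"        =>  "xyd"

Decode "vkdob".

later

Each letter is shifted forward by 10 in the alphabet (a Caesar shift of +10).
Reversing it on vkdob: v−10=l, k−10=a, d−10=t, o−10=e, b−10=r.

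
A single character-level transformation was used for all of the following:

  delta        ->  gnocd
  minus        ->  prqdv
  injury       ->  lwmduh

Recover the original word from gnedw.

debut

Shifts by position in delta: pos 0: d→g (+3), pos 1: e→n (+9), pos 2: l→o (+3), pos 3: t→c (+9) — repeating every 2. The shifts repeat in a cycle of length 2: positions 0,1,… shift by +3, +9, then the pattern repeats.
Decoding gnedw: g−3=d, n−9=e, e−3=b, d−9=u, w−3=t.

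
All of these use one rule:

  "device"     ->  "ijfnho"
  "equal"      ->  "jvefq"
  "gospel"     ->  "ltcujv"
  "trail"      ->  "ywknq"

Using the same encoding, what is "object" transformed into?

tgtjhd

A repeating key of period 3 is used — shifts +5, +5, +10 over and over.
Applying it to object: o+5=t, b+5=g, j+10=t, e+5=j, c+5=h, t+10=d.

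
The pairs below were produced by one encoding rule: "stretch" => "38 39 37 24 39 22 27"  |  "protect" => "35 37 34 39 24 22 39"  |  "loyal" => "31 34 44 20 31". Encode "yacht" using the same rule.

44 20 22 27 39

s is letter #19 and maps to 38: an offset of 19. The number is (letter's place in the alphabet, a=1) + 19.
Applying it to yacht: y=25→44, a=1→20, c=3→22, h=8→27, t=20→39.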